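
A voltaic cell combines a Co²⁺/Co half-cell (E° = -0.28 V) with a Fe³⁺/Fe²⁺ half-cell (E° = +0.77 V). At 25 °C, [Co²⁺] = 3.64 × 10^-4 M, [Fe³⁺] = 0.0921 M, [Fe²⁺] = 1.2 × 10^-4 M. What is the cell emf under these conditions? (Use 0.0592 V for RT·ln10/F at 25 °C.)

1.32 V

The Fe³⁺/Fe²⁺ couple has the higher reduction potential and acts as the cathode, so E°_cell = +0.77 − (-0.28) = 1.05 V.
Balancing electrons gives n = 2; the reaction quotient is Q = [Co²⁺]·[Fe²⁺]^2/[Fe³⁺]^2 = 6.18 × 10^-10.
At 25 °C, E = E° − (0.0592/n) log Q = 1.05 − (0.0592/2)(-9.209) = 1.050 + 0.273 = 1.323 V.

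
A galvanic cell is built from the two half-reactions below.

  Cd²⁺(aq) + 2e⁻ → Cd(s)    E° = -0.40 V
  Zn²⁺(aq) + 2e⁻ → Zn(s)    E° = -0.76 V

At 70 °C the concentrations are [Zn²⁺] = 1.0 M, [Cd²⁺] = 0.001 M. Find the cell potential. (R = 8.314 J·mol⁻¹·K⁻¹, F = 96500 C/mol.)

The Cd²⁺/Cd couple has the higher reduction potential and acts as the cathode, so E°_cell = -0.40 − (-0.76) = 0.36 V.
Balancing electrons gives n = 2; the reaction quotient is Q = [Zn²⁺]/[Cd²⁺] = 1000.
E = E° − (RT/nF) ln Q = 0.36 − (8.314×343)/(2×96500) × (6.908) = 0.360 − 0.102 = 0.258 V.

0.258 V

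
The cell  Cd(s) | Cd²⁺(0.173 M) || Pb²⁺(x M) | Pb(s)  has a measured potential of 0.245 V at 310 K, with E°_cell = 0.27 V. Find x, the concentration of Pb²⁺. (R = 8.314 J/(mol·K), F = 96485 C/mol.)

From the Nernst equation, ln Q = nF(E° − E)/RT = 2×96485×(0.27 − 0.245)/(8.314×310) = 1.872, so Q = 6.50.
With Q = [Cd²⁺]/[Pb²⁺] and the known concentrations, [Pb²⁺] in the denominator gives [Pb²⁺] = 0.027 M.

0.027 M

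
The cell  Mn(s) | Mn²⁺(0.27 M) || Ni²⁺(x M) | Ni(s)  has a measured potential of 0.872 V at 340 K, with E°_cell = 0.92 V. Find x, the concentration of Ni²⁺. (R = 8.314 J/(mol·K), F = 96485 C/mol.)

0.01 M

From the Nernst equation, ln Q = nF(E° − E)/RT = 2×96485×(0.92 − 0.872)/(8.314×340) = 3.277, so Q = 26.5.
With Q = [Mn²⁺]/[Ni²⁺] and the known concentrations, [Ni²⁺] in the denominator gives [Ni²⁺] = 0.01 M.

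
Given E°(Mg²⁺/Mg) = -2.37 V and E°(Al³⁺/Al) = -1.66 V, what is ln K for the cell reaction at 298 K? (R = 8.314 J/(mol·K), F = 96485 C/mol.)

E°_cell = -1.66 − (-2.37) = 0.71 V, with n = 6 electrons transferred.
At equilibrium E = 0, so the Nernst equation gives ln K = nFE°/RT = (6)(96485)(0.71)/((8.314)(298)) = 165.90.

ln K = 165.9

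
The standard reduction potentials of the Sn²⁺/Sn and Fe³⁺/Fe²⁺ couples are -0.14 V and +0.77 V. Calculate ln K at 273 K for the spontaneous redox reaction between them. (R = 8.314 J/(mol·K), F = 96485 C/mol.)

E°_cell = +0.77 − (-0.14) = 0.91 V, with n = 2 electrons transferred.
At equilibrium E = 0, so the Nernst equation gives ln K = nFE°/RT = (2)(96485)(0.91)/((8.314)(273)) = 77.37.

ln K = 77.4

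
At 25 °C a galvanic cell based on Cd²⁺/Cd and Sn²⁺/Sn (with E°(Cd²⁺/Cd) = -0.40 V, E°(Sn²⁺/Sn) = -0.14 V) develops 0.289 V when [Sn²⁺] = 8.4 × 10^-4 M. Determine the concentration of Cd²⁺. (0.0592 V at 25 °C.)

From the Nernst equation, log Q = n(E° − E)/0.0592 = 2(0.26 − 0.289)/0.0592 = -0.980, so Q = 0.105.
With Q = [Cd²⁺]/[Sn²⁺] and the known concentrations, [Cd²⁺] in the numerator gives [Cd²⁺] = 8.8 × 10^-5 M.

8.8 × 10^-5 M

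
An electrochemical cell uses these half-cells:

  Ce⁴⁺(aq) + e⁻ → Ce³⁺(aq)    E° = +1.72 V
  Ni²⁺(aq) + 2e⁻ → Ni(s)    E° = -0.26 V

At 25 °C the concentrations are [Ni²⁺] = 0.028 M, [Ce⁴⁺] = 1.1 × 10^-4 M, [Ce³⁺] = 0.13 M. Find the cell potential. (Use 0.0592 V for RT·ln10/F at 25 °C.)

The Ce⁴⁺/Ce³⁺ couple has the higher reduction potential and acts as the cathode, so E°_cell = +1.72 − (-0.26) = 1.98 V.
Balancing electrons gives n = 2; the reaction quotient is Q = [Ni²⁺]·[Ce³⁺]^2/[Ce⁴⁺]^2 = 3.91 × 10^4.
At 25 °C, E = E° − (0.0592/n) log Q = 1.98 − (0.0592/2)(4.592) = 1.980 − 0.136 = 1.844 V.

1.84 V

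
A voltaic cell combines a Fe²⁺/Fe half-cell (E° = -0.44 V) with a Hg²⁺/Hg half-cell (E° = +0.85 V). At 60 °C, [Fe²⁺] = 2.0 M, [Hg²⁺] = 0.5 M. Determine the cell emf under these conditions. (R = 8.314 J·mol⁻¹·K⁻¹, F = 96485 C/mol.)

1.27 V

The Hg²⁺/Hg couple has the higher reduction potential and acts as the cathode, so E°_cell = +0.85 − (-0.44) = 1.29 V.
Balancing electrons gives n = 2; the reaction quotient is Q = [Fe²⁺]/[Hg²⁺] = 4.00.
E = E° − (RT/nF) ln Q = 1.29 − (8.314×333)/(2×96485) × (1.386) = 1.290 − 0.020 = 1.270 V.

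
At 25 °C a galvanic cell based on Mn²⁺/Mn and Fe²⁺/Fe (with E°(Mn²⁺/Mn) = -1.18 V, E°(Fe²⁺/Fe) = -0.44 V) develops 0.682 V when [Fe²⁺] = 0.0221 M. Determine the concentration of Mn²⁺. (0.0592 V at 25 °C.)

From the Nernst equation, log Q = n(E° − E)/0.0592 = 2(0.74 − 0.682)/0.0592 = 1.959, so Q = 91.1.
With Q = [Mn²⁺]/[Fe²⁺] and the known concentrations, [Mn²⁺] in the numerator gives [Mn²⁺] = 2.0 M.

2.0 M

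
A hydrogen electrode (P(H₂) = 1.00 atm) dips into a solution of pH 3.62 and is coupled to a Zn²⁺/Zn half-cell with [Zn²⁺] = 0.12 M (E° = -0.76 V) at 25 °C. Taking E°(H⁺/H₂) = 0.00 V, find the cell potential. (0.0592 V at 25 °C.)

The hydrogen couple is the cathode, so E°_cell = 0.76 V; n = 2.
[H⁺] = 10^(−3.62) = 2.4 × 10^-4 M, and Q = [Zn²⁺]·P(H₂) / [H⁺]^2 = 2.09 × 10^6.
E = E° − (0.0592/2) log Q = 0.76 − (0.0592/2)(6.319) = 0.573 V.

0.57 V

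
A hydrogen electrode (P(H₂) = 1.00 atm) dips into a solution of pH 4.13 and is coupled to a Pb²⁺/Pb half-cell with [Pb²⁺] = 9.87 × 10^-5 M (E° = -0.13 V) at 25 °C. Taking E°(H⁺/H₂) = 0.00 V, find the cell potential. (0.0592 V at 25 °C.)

The hydrogen couple is the cathode, so E°_cell = 0.13 V; n = 2.
[H⁺] = 10^(−4.13) = 7.4 × 10^-5 M, and Q = [Pb²⁺]·P(H₂) / [H⁺]^2 = 1.8 × 10^4.
E = E° − (0.0592/2) log Q = 0.13 − (0.0592/2)(4.254) = 0.004 V.

0.004 V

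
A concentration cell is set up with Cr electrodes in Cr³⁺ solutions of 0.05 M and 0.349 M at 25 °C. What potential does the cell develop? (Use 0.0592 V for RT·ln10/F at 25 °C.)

0.017 V

Both half-cells are Cr³⁺/Cr, so E°_cell = 0. The concentrated side is the cathode; the cell reaction moves Cr³⁺ from high to low concentration with n = 3.
Q = [Cr³⁺]_dilute/[Cr³⁺]_conc = 0.05/0.349 = 0.143.
E = 0 − (0.0592/3) log Q = −(0.0592/3)(-0.844) = 0.0167 V.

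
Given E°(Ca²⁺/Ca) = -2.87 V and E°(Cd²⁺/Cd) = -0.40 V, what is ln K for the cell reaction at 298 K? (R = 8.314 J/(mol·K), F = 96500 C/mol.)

E°_cell = -0.40 − (-2.87) = 2.47 V, with n = 2 electrons transferred.
At equilibrium E = 0, so the Nernst equation gives ln K = nFE°/RT = (2)(96500)(2.47)/((8.314)(298)) = 192.41.

ln K = 192.4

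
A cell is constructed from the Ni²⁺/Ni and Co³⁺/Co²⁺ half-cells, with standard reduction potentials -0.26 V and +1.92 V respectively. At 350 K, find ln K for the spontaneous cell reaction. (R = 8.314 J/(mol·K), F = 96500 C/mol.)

E°_cell = +1.92 − (-0.26) = 2.18 V, with n = 2 electrons transferred.
At equilibrium E = 0, so the Nernst equation gives ln K = nFE°/RT = (2)(96500)(2.18)/((8.314)(350)) = 144.59.

ln K = 144.6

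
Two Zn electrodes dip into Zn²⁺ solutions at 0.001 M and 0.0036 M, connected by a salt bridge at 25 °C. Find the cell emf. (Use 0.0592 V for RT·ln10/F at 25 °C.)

Both half-cells are Zn²⁺/Zn, so E°_cell = 0. The concentrated side is the cathode; the cell reaction moves Zn²⁺ from high to low concentration with n = 2.
Q = [Zn²⁺]_dilute/[Zn²⁺]_conc = 0.001/0.0036 = 0.278.
E = 0 − (0.0592/2) log Q = −(0.0592/2)(-0.556) = 0.0165 V.

0.016 V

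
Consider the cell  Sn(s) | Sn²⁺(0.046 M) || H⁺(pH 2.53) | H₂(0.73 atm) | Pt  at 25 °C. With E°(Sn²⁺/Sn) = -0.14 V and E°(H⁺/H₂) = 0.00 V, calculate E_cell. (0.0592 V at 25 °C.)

The hydrogen couple is the cathode, so E°_cell = 0.14 V; n = 2.
[H⁺] = 10^(−2.53) = 0.0030 M, and Q = [Sn²⁺]·P(H₂) / [H⁺]^2 = 3860.
E = E° − (0.0592/2) log Q = 0.14 − (0.0592/2)(3.586) = 0.034 V.

0.034 V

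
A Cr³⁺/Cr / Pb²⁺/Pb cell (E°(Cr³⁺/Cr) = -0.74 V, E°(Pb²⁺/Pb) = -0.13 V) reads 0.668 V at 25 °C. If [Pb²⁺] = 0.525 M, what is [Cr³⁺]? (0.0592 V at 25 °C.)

From the Nernst equation, log Q = n(E° − E)/0.0592 = 6(0.61 − 0.668)/0.0592 = -5.878, so Q = 1.32 × 10^-6.
With Q = [Cr³⁺]^2/[Pb²⁺]^3 and the known concentrations, [Cr³⁺]^2 in the numerator gives [Cr³⁺] = 4.4 × 10^-4 M.

4.4 × 10^-4 M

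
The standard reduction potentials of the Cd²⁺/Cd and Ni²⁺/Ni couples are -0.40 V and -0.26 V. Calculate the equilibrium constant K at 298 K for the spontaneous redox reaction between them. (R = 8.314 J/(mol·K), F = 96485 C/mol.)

5.4 × 10^4

E°_cell = -0.26 − (-0.40) = 0.14 V, with n = 2 electrons transferred.
At equilibrium E = 0, so the Nernst equation gives ln K = nFE°/RT = (2)(96485)(0.14)/((8.314)(298)) = 10.90.
K = e^10.90 = 5.4 × 10^4.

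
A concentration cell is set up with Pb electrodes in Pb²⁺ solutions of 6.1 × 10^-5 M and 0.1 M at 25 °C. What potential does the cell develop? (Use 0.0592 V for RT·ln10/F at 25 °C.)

Both half-cells are Pb²⁺/Pb, so E°_cell = 0. The concentrated side is the cathode; the cell reaction moves Pb²⁺ from high to low concentration with n = 2.
Q = [Pb²⁺]_dilute/[Pb²⁺]_conc = 6.1 × 10^-5/0.1 = 6.1 × 10^-4.
E = 0 − (0.0592/2) log Q = −(0.0592/2)(-3.215) = 0.0952 V.

0.095 V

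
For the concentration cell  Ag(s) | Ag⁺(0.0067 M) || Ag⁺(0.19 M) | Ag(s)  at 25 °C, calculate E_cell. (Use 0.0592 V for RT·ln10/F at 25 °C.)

Both half-cells are Ag⁺/Ag, so E°_cell = 0. The concentrated side is the cathode; the cell reaction moves Ag⁺ from high to low concentration with n = 1.
Q = [Ag⁺]_dilute/[Ag⁺]_conc = 0.0067/0.19 = 0.0353.
E = 0 − (0.0592/1) log Q = −(0.0592/1)(-1.453) = 0.0860 V.

0.086 V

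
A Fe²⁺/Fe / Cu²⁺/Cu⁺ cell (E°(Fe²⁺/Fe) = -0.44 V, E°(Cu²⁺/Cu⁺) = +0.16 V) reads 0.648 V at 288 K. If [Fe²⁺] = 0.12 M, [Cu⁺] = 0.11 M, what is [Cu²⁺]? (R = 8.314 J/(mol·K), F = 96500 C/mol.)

From the Nernst equation, ln Q = nF(E° − E)/RT = 2×96500×(0.60 − 0.648)/(8.314×288) = -3.869, so Q = 0.0209.
With Q = [Fe²⁺]·[Cu⁺]^2/[Cu²⁺]^2 and the known concentrations, [Cu²⁺]^2 in the denominator gives [Cu²⁺] = 0.26 M.

0.26 M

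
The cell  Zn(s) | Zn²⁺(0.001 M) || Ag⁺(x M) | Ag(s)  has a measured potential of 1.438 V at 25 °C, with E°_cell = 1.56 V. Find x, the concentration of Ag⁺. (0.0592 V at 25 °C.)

2.7 × 10^-4 M

From the Nernst equation, log Q = n(E° − E)/0.0592 = 2(1.56 − 1.438)/0.0592 = 4.122, so Q = 1.32 × 10^4.
With Q = [Zn²⁺]/[Ag⁺]^2 and the known concentrations, [Ag⁺]^2 in the denominator gives [Ag⁺] = 2.7 × 10^-4 M.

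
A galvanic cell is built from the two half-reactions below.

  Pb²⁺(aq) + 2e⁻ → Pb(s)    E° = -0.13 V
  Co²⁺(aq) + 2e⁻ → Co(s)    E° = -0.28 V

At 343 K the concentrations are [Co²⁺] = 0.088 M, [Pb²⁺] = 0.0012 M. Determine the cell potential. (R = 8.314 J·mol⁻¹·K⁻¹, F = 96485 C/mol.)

0.087 V

The Pb²⁺/Pb couple has the higher reduction potential and acts as the cathode, so E°_cell = -0.13 − (-0.28) = 0.15 V.
Balancing electrons gives n = 2; the reaction quotient is Q = [Co²⁺]/[Pb²⁺] = 73.3.
E = E° − (RT/nF) ln Q = 0.15 − (8.314×343)/(2×96485) × (4.295) = 0.150 − 0.063 = 0.087 V.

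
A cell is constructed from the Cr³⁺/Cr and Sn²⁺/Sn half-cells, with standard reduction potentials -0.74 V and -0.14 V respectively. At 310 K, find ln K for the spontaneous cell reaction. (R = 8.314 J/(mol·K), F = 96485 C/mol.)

E°_cell = -0.14 − (-0.74) = 0.60 V, with n = 6 electrons transferred.
At equilibrium E = 0, so the Nernst equation gives ln K = nFE°/RT = (6)(96485)(0.60)/((8.314)(310)) = 134.77.

ln K = 134.8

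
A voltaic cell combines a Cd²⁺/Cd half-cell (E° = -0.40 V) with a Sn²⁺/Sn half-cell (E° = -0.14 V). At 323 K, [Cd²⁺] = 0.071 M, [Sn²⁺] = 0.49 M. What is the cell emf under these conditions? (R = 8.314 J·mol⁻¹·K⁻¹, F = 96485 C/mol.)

0.287 V

The Sn²⁺/Sn couple has the higher reduction potential and acts as the cathode, so E°_cell = -0.14 − (-0.40) = 0.26 V.
Balancing electrons gives n = 2; the reaction quotient is Q = [Cd²⁺]/[Sn²⁺] = 0.145.
E = E° − (RT/nF) ln Q = 0.26 − (8.314×323)/(2×96485) × (-1.932) = 0.260 + 0.027 = 0.287 V.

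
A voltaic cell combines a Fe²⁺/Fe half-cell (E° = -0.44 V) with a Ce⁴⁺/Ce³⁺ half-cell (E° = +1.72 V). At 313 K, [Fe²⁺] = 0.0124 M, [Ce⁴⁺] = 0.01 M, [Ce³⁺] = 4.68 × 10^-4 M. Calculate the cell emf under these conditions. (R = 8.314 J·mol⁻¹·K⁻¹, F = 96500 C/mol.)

The Ce⁴⁺/Ce³⁺ couple has the higher reduction potential and acts as the cathode, so E°_cell = +1.72 − (-0.44) = 2.16 V.
Balancing electrons gives n = 2; the reaction quotient is Q = [Fe²⁺]·[Ce³⁺]^2/[Ce⁴⁺]^2 = 2.72 × 10^-5.
E = E° − (RT/nF) ln Q = 2.16 − (8.314×313)/(2×96500) × (-10.514) = 2.160 + 0.142 = 2.302 V.

2.30 V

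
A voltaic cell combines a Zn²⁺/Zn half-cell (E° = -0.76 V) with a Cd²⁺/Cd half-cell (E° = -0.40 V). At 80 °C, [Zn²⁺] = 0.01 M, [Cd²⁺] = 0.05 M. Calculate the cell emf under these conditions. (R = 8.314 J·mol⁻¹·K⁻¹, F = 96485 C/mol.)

0.384 V

The Cd²⁺/Cd couple has the higher reduction potential and acts as the cathode, so E°_cell = -0.40 − (-0.76) = 0.36 V.
Balancing electrons gives n = 2; the reaction quotient is Q = [Zn²⁺]/[Cd²⁺] = 0.200.
E = E° − (RT/nF) ln Q = 0.36 − (8.314×353)/(2×96485) × (-1.609) = 0.360 + 0.024 = 0.384 V.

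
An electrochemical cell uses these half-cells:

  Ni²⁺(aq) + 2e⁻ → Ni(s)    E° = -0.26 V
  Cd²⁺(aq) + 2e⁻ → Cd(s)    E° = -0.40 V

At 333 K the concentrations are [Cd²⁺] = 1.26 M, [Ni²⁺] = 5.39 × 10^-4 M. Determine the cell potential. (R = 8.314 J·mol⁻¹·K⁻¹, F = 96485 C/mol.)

The Ni²⁺/Ni couple has the higher reduction potential and acts as the cathode, so E°_cell = -0.26 − (-0.40) = 0.14 V.
Balancing electrons gives n = 2; the reaction quotient is Q = [Cd²⁺]/[Ni²⁺] = 2340.
E = E° − (RT/nF) ln Q = 0.14 − (8.314×333)/(2×96485) × (7.757) = 0.140 − 0.111 = 0.029 V.

0.029 V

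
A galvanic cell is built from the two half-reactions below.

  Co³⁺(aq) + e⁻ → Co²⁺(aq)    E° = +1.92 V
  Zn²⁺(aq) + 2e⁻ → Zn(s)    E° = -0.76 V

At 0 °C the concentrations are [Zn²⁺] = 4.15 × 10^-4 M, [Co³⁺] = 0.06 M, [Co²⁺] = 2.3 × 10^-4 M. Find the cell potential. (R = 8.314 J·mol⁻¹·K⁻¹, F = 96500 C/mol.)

The Co³⁺/Co²⁺ couple has the higher reduction potential and acts as the cathode, so E°_cell = +1.92 − (-0.76) = 2.68 V.
Balancing electrons gives n = 2; the reaction quotient is Q = [Zn²⁺]·[Co²⁺]^2/[Co³⁺]^2 = 6.1 × 10^-9.
E = E° − (RT/nF) ln Q = 2.68 − (8.314×273)/(2×96500) × (-18.915) = 2.680 + 0.222 = 2.902 V.

2.90 V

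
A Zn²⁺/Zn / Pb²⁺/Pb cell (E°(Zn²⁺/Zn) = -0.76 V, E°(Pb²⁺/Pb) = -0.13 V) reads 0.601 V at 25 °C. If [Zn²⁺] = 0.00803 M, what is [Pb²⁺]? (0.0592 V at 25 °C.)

From the Nernst equation, log Q = n(E° − E)/0.0592 = 2(0.63 − 0.601)/0.0592 = 0.980, so Q = 9.54.
With Q = [Zn²⁺]/[Pb²⁺] and the known concentrations, [Pb²⁺] in the denominator gives [Pb²⁺] = 8.4 × 10^-4 M.

8.4 × 10^-4 M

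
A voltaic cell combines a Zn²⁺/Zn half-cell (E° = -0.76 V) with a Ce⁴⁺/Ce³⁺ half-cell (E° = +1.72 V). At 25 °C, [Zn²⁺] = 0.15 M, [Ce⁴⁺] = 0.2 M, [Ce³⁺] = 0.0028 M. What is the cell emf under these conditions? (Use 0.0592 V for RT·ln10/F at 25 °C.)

The Ce⁴⁺/Ce³⁺ couple has the higher reduction potential and acts as the cathode, so E°_cell = +1.72 − (-0.76) = 2.48 V.
Balancing electrons gives n = 2; the reaction quotient is Q = [Zn²⁺]·[Ce³⁺]^2/[Ce⁴⁺]^2 = 2.94 × 10^-5.
At 25 °C, E = E° − (0.0592/n) log Q = 2.48 − (0.0592/2)(-4.532) = 2.480 + 0.134 = 2.614 V.

2.61 V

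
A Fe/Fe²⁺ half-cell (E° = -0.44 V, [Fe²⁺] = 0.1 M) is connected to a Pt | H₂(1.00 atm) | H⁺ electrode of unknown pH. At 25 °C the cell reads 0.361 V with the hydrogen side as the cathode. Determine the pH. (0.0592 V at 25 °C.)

E°_cell = 0.44 V and n = 2.
log Q = n(E° − E)/0.0592 = 2×(0.44 − 0.361)/0.0592 = 2.669.
With Q = [Fe²⁺]·P(H₂) / [H⁺]^2, solving for [H⁺] gives log[H⁺] = -1.834, so pH = 1.83.

pH = 1.83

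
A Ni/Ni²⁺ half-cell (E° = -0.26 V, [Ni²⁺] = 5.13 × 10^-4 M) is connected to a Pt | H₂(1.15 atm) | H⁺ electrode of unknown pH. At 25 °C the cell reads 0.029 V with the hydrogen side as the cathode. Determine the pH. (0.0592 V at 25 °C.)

pH = 5.52

E°_cell = 0.26 V and n = 2.
log Q = n(E° − E)/0.0592 = 2×(0.26 − 0.029)/0.0592 = 7.804.
With Q = [Ni²⁺]·P(H₂) / [H⁺]^2, solving for [H⁺] gives log[H⁺] = -5.517, so pH = 5.52.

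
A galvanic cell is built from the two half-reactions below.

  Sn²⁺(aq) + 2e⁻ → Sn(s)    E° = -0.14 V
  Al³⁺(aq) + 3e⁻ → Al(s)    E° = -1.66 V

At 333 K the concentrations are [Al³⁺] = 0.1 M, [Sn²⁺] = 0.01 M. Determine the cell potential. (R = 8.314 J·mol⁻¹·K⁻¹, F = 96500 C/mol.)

1.48 V

The Sn²⁺/Sn couple has the higher reduction potential and acts as the cathode, so E°_cell = -0.14 − (-1.66) = 1.52 V.
Balancing electrons gives n = 6; the reaction quotient is Q = [Al³⁺]^2/[Sn²⁺]^3 = 1 × 10^4.
E = E° − (RT/nF) ln Q = 1.52 − (8.314×333)/(6×96500) × (9.210) = 1.520 − 0.044 = 1.476 V.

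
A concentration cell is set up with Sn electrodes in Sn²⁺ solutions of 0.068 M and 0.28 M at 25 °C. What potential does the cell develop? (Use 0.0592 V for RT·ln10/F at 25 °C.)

Both half-cells are Sn²⁺/Sn, so E°_cell = 0. The concentrated side is the cathode; the cell reaction moves Sn²⁺ from high to low concentration with n = 2.
Q = [Sn²⁺]_dilute/[Sn²⁺]_conc = 0.068/0.28 = 0.243.
E = 0 − (0.0592/2) log Q = −(0.0592/2)(-0.615) = 0.0182 V.

0.018 V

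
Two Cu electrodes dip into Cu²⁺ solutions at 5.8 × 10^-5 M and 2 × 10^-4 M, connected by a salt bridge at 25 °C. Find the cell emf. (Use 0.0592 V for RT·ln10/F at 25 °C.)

0.016 V

Both half-cells are Cu²⁺/Cu, so E°_cell = 0. The concentrated side is the cathode; the cell reaction moves Cu²⁺ from high to low concentration with n = 2.
Q = [Cu²⁺]_dilute/[Cu²⁺]_conc = 5.8 × 10^-5/2 × 10^-4 = 0.290.
E = 0 − (0.0592/2) log Q = −(0.0592/2)(-0.538) = 0.0159 V.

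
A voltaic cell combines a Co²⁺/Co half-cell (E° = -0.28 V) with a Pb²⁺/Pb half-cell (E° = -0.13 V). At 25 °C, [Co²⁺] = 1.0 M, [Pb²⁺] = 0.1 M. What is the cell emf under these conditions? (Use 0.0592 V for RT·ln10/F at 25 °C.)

0.120 V

The Pb²⁺/Pb couple has the higher reduction potential and acts as the cathode, so E°_cell = -0.13 − (-0.28) = 0.15 V.
Balancing electrons gives n = 2; the reaction quotient is Q = [Co²⁺]/[Pb²⁺] = 10.0.
At 25 °C, E = E° − (0.0592/n) log Q = 0.15 − (0.0592/2)(1.000) = 0.150 − 0.030 = 0.120 V.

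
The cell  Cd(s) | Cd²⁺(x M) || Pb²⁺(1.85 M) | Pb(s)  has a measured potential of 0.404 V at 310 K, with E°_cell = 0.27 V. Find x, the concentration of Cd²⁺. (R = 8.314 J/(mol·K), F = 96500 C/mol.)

From the Nernst equation, ln Q = nF(E° − E)/RT = 2×96500×(0.27 − 0.404)/(8.314×310) = -10.034, so Q = 4.39 × 10^-5.
With Q = [Cd²⁺]/[Pb²⁺] and the known concentrations, [Cd²⁺] in the numerator gives [Cd²⁺] = 8.1 × 10^-5 M.

8.1 × 10^-5 M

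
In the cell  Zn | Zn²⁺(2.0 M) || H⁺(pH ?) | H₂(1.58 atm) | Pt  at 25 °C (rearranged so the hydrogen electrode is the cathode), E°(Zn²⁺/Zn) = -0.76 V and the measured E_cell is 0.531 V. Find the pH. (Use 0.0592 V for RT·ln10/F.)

E°_cell = 0.76 V and n = 2.
log Q = n(E° − E)/0.0592 = 2×(0.76 − 0.531)/0.0592 = 7.736.
With Q = [Zn²⁺]·P(H₂) / [H⁺]^2, solving for [H⁺] gives log[H⁺] = -3.618, so pH = 3.62.

pH = 3.62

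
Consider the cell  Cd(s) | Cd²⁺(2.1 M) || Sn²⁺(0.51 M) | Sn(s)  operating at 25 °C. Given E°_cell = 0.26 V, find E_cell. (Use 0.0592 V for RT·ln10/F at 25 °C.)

Balancing electrons gives n = 2; the reaction quotient is Q = [Cd²⁺]/[Sn²⁺] = 4.12.
At 25 °C, E = E° − (0.0592/n) log Q = 0.26 − (0.0592/2)(0.615) = 0.260 − 0.018 = 0.242 V.

0.242 V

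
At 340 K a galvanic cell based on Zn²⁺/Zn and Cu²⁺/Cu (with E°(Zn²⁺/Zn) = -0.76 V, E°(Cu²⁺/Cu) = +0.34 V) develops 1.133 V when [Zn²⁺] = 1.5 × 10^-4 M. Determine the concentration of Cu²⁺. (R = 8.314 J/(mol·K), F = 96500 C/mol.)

0.0014 M

From the Nernst equation, ln Q = nF(E° − E)/RT = 2×96500×(1.10 − 1.133)/(8.314×340) = -2.253, so Q = 0.105.
With Q = [Zn²⁺]/[Cu²⁺] and the known concentrations, [Cu²⁺] in the denominator gives [Cu²⁺] = 0.0014 M.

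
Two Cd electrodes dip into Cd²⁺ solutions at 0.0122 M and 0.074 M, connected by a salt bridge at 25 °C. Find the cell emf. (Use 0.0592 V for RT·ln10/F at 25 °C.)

0.023 V

Both half-cells are Cd²⁺/Cd, so E°_cell = 0. The concentrated side is the cathode; the cell reaction moves Cd²⁺ from high to low concentration with n = 2.
Q = [Cd²⁺]_dilute/[Cd²⁺]_conc = 0.0122/0.074 = 0.165.
E = 0 − (0.0592/2) log Q = −(0.0592/2)(-0.783) = 0.0232 V.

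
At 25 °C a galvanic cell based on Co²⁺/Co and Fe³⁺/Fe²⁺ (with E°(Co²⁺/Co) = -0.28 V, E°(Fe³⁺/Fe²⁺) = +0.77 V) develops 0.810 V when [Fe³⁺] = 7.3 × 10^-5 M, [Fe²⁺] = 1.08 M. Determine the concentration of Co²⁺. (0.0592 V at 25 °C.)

0.59 M

From the Nernst equation, log Q = n(E° − E)/0.0592 = 2(1.05 − 0.810)/0.0592 = 8.108, so Q = 1.28 × 10^8.
With Q = [Co²⁺]·[Fe²⁺]^2/[Fe³⁺]^2 and the known concentrations, [Co²⁺] in the numerator gives [Co²⁺] = 0.59 M.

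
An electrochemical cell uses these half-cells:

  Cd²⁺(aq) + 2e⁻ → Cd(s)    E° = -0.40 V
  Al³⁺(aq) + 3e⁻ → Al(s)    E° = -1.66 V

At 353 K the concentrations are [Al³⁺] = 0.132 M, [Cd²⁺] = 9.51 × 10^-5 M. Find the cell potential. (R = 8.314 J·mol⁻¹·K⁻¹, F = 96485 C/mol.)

1.14 V

The Cd²⁺/Cd couple has the higher reduction potential and acts as the cathode, so E°_cell = -0.40 − (-1.66) = 1.26 V.
Balancing electrons gives n = 6; the reaction quotient is Q = [Al³⁺]^2/[Cd²⁺]^3 = 2.03 × 10^10.
E = E° − (RT/nF) ln Q = 1.26 − (8.314×353)/(6×96485) × (23.732) = 1.260 − 0.120 = 1.140 V.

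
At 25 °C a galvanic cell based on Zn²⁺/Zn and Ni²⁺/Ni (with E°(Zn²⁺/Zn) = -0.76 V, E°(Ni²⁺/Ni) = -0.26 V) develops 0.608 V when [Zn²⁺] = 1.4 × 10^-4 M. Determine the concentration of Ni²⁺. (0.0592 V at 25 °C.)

0.62 M

From the Nernst equation, log Q = n(E° − E)/0.0592 = 2(0.50 − 0.608)/0.0592 = -3.649, so Q = 2.25 × 10^-4.
With Q = [Zn²⁺]/[Ni²⁺] and the known concentrations, [Ni²⁺] in the denominator gives [Ni²⁺] = 0.62 M.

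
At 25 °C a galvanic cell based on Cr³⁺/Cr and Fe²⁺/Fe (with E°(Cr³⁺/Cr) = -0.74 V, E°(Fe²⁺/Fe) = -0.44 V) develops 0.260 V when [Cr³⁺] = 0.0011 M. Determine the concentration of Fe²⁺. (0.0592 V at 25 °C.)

4.7 × 10^-4 M

From the Nernst equation, log Q = n(E° − E)/0.0592 = 6(0.30 − 0.260)/0.0592 = 4.054, so Q = 1.13 × 10^4.
With Q = [Cr³⁺]^2/[Fe²⁺]^3 and the known concentrations, [Fe²⁺]^3 in the denominator gives [Fe²⁺] = 4.7 × 10^-4 M.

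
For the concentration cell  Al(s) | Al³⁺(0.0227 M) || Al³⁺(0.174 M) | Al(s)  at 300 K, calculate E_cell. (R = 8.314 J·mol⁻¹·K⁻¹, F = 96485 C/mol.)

Both half-cells are Al³⁺/Al, so E°_cell = 0. The concentrated side is the cathode; the cell reaction moves Al³⁺ from high to low concentration with n = 3.
Q = [Al³⁺]_dilute/[Al³⁺]_conc = 0.0227/0.174 = 0.130.
E = 0 − (RT/nF) ln Q = −((8.314×300)/(3×96485))(-2.037) = 0.0176 V.

0.018 V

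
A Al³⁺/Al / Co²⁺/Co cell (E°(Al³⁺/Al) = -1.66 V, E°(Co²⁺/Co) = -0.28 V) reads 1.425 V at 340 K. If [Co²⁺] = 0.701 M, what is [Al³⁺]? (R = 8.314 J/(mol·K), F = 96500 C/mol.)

0.0058 M

From the Nernst equation, ln Q = nF(E° − E)/RT = 6×96500×(1.38 − 1.425)/(8.314×340) = -9.217, so Q = 9.93 × 10^-5.
With Q = [Al³⁺]^2/[Co²⁺]^3 and the known concentrations, [Al³⁺]^2 in the numerator gives [Al³⁺] = 0.0058 M.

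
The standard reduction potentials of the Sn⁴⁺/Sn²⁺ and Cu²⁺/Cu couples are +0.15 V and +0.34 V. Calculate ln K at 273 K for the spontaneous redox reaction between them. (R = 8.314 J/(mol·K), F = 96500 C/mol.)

E°_cell = +0.34 − (+0.15) = 0.19 V, with n = 2 electrons transferred.
At equilibrium E = 0, so the Nernst equation gives ln K = nFE°/RT = (2)(96500)(0.19)/((8.314)(273)) = 16.16.

ln K = 16.2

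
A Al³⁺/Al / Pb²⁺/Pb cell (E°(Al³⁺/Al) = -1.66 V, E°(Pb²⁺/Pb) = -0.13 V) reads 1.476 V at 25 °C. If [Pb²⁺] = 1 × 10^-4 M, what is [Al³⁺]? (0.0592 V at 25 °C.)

From the Nernst equation, log Q = n(E° − E)/0.0592 = 6(1.53 − 1.476)/0.0592 = 5.473, so Q = 2.97 × 10^5.
With Q = [Al³⁺]^2/[Pb²⁺]^3 and the known concentrations, [Al³⁺]^2 in the numerator gives [Al³⁺] = 5.5 × 10^-4 M.

5.5 × 10^-4 M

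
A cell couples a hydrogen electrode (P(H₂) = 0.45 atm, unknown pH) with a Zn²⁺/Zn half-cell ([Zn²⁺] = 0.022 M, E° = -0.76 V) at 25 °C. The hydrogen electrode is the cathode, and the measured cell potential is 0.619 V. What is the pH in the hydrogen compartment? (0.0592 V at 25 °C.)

E°_cell = 0.76 V and n = 2.
log Q = n(E° − E)/0.0592 = 2×(0.76 − 0.619)/0.0592 = 4.764.
With Q = [Zn²⁺]·P(H₂) / [H⁺]^2, solving for [H⁺] gives log[H⁺] = -3.384, so pH = 3.38.

pH = 3.38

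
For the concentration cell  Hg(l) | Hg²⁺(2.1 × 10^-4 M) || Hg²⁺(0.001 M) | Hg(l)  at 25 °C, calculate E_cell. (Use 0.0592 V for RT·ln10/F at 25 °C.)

Both half-cells are Hg²⁺/Hg, so E°_cell = 0. The concentrated side is the cathode; the cell reaction moves Hg²⁺ from high to low concentration with n = 2.
Q = [Hg²⁺]_dilute/[Hg²⁺]_conc = 2.1 × 10^-4/0.001 = 0.210.
E = 0 − (0.0592/2) log Q = −(0.0592/2)(-0.678) = 0.0201 V.

0.020 V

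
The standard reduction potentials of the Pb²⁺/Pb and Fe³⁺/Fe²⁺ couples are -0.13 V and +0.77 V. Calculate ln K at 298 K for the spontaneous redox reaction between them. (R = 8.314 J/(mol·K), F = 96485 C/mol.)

E°_cell = +0.77 − (-0.13) = 0.90 V, with n = 2 electrons transferred.
At equilibrium E = 0, so the Nernst equation gives ln K = nFE°/RT = (2)(96485)(0.90)/((8.314)(298)) = 70.10.

ln K = 70.1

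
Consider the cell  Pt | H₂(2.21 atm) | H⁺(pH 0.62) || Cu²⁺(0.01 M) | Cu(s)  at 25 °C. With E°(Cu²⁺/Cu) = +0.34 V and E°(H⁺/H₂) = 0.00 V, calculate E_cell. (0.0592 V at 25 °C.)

0.33 V

The Cu²⁺/Cu couple is the cathode, so E°_cell = 0.34 V; n = 2.
[H⁺] = 10^(−0.62) = 0.24 M, and Q = [H⁺]^2 / ([Cu²⁺]·P(H₂)) = 2.60.
E = E° − (0.0592/2) log Q = 0.34 − (0.0592/2)(0.416) = 0.328 V.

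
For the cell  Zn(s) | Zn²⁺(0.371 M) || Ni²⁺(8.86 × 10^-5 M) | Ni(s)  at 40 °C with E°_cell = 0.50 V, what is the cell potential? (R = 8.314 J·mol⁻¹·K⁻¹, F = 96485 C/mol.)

Balancing electrons gives n = 2; the reaction quotient is Q = [Zn²⁺]/[Ni²⁺] = 4190.
E = E° − (RT/nF) ln Q = 0.50 − (8.314×313)/(2×96485) × (8.340) = 0.500 − 0.112 = 0.388 V.

0.388 V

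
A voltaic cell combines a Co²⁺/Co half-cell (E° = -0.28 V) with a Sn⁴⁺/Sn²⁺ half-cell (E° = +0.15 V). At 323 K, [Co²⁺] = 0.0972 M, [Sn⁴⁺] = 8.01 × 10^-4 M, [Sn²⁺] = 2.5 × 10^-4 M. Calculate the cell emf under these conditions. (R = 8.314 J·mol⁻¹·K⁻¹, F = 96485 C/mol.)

The Sn⁴⁺/Sn²⁺ couple has the higher reduction potential and acts as the cathode, so E°_cell = +0.15 − (-0.28) = 0.43 V.
Balancing electrons gives n = 2; the reaction quotient is Q = [Co²⁺]·[Sn²⁺]/[Sn⁴⁺] = 0.0303.
E = E° − (RT/nF) ln Q = 0.43 − (8.314×323)/(2×96485) × (-3.495) = 0.430 + 0.049 = 0.479 V.

0.479 V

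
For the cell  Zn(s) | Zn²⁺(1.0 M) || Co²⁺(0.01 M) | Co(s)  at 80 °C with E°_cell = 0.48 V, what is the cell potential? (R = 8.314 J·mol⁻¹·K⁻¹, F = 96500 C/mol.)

Balancing electrons gives n = 2; the reaction quotient is Q = [Zn²⁺]/[Co²⁺] = 100.
E = E° − (RT/nF) ln Q = 0.48 − (8.314×353)/(2×96500) × (4.605) = 0.480 − 0.070 = 0.410 V.

0.410 V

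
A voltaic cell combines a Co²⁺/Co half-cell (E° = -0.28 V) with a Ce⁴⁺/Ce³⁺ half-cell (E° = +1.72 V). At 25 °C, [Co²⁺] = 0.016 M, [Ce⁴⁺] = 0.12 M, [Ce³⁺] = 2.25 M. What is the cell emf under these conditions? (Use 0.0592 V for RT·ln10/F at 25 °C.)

The Ce⁴⁺/Ce³⁺ couple has the higher reduction potential and acts as the cathode, so E°_cell = +1.72 − (-0.28) = 2.00 V.
Balancing electrons gives n = 2; the reaction quotient is Q = [Co²⁺]·[Ce³⁺]^2/[Ce⁴⁺]^2 = 5.62.
At 25 °C, E = E° − (0.0592/n) log Q = 2.00 − (0.0592/2)(0.750) = 2.000 − 0.022 = 1.978 V.

1.98 V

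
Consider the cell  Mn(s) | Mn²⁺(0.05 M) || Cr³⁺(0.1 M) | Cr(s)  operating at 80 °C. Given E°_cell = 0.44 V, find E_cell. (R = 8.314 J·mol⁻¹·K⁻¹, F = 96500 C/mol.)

0.462 V

Balancing electrons gives n = 6; the reaction quotient is Q = [Mn²⁺]^3/[Cr³⁺]^2 = 0.0125.
E = E° − (RT/nF) ln Q = 0.44 − (8.314×353)/(6×96500) × (-4.382) = 0.440 + 0.022 = 0.462 V.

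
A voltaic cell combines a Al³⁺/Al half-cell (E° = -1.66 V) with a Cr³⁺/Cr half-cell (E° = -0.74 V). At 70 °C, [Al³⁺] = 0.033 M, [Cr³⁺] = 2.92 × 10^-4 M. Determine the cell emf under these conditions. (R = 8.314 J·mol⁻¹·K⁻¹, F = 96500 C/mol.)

0.873 V

The Cr³⁺/Cr couple has the higher reduction potential and acts as the cathode, so E°_cell = -0.74 − (-1.66) = 0.92 V.
Balancing electrons gives n = 3; the reaction quotient is Q = [Al³⁺]/[Cr³⁺] = 113.
E = E° − (RT/nF) ln Q = 0.92 − (8.314×343)/(3×96500) × (4.728) = 0.920 − 0.047 = 0.873 V.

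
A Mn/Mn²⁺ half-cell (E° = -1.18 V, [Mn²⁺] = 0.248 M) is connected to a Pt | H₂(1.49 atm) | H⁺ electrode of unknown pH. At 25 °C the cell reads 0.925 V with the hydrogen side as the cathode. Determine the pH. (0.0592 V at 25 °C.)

pH = 4.52

E°_cell = 1.18 V and n = 2.
log Q = n(E° − E)/0.0592 = 2×(1.18 − 0.925)/0.0592 = 8.615.
With Q = [Mn²⁺]·P(H₂) / [H⁺]^2, solving for [H⁺] gives log[H⁺] = -4.524, so pH = 4.52.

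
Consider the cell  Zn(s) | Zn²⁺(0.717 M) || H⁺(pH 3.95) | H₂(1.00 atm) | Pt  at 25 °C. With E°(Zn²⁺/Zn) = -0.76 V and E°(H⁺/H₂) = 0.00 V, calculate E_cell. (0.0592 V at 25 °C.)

The hydrogen couple is the cathode, so E°_cell = 0.76 V; n = 2.
[H⁺] = 10^(−3.95) = 1.1 × 10^-4 M, and Q = [Zn²⁺]·P(H₂) / [H⁺]^2 = 5.7 × 10^7.
E = E° − (0.0592/2) log Q = 0.76 − (0.0592/2)(7.756) = 0.530 V.

0.53 V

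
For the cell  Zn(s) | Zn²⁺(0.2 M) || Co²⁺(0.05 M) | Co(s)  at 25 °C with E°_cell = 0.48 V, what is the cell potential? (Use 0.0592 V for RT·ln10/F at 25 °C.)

Balancing electrons gives n = 2; the reaction quotient is Q = [Zn²⁺]/[Co²⁺] = 4.00.
At 25 °C, E = E° − (0.0592/n) log Q = 0.48 − (0.0592/2)(0.602) = 0.480 − 0.018 = 0.462 V.

0.462 V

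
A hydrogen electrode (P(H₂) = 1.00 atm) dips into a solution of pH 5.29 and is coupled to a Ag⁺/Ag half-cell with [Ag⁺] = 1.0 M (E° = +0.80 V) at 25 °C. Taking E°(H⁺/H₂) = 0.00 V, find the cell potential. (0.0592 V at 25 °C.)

1.11 V

The Ag⁺/Ag couple is the cathode, so E°_cell = 0.80 V; n = 2.
[H⁺] = 10^(−5.29) = 5.1 × 10^-6 M, and Q = [H⁺]^2 / ([Ag⁺]^2·P(H₂)) = 2.63 × 10^-11.
E = E° − (0.0592/2) log Q = 0.80 − (0.0592/2)(-10.580) = 1.113 V.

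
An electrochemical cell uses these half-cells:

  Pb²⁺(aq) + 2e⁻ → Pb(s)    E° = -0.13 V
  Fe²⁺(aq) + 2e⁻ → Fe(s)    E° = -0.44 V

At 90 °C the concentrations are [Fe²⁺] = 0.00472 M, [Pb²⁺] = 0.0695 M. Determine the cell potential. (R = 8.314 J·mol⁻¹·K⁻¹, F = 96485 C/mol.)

The Pb²⁺/Pb couple has the higher reduction potential and acts as the cathode, so E°_cell = -0.13 − (-0.44) = 0.31 V.
Balancing electrons gives n = 2; the reaction quotient is Q = [Fe²⁺]/[Pb²⁺] = 0.0679.
E = E° − (RT/nF) ln Q = 0.31 − (8.314×363)/(2×96485) × (-2.690) = 0.310 + 0.042 = 0.352 V.

0.352 V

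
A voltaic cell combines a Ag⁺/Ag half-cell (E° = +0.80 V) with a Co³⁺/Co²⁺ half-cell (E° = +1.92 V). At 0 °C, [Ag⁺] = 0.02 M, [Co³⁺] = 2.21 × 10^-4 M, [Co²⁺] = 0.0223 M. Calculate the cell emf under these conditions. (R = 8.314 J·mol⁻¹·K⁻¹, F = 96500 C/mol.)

The Co³⁺/Co²⁺ couple has the higher reduction potential and acts as the cathode, so E°_cell = +1.92 − (+0.80) = 1.12 V.
Balancing electrons gives n = 1; the reaction quotient is Q = [Ag⁺]·[Co²⁺]/[Co³⁺] = 2.02.
E = E° − (RT/nF) ln Q = 1.12 − (8.314×273)/(1×96500) × (0.702) = 1.120 − 0.017 = 1.103 V.

1.10 V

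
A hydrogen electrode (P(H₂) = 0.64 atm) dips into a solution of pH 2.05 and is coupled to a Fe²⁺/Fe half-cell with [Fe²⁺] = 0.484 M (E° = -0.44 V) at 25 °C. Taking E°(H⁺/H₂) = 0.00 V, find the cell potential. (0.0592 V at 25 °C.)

The hydrogen couple is the cathode, so E°_cell = 0.44 V; n = 2.
[H⁺] = 10^(−2.05) = 0.0089 M, and Q = [Fe²⁺]·P(H₂) / [H⁺]^2 = 3900.
E = E° − (0.0592/2) log Q = 0.44 − (0.0592/2)(3.591) = 0.334 V.

0.33 V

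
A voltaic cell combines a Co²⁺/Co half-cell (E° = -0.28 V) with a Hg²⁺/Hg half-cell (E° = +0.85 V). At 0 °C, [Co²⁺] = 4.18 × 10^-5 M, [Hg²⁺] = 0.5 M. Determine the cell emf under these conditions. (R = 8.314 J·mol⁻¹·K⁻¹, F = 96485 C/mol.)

The Hg²⁺/Hg couple has the higher reduction potential and acts as the cathode, so E°_cell = +0.85 − (-0.28) = 1.13 V.
Balancing electrons gives n = 2; the reaction quotient is Q = [Co²⁺]/[Hg²⁺] = 8.36 × 10^-5.
E = E° − (RT/nF) ln Q = 1.13 − (8.314×273)/(2×96485) × (-9.389) = 1.130 + 0.110 = 1.240 V.

1.24 V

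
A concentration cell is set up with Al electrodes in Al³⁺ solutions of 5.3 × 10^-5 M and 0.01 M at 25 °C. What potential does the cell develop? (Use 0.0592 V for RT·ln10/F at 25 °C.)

Both half-cells are Al³⁺/Al, so E°_cell = 0. The concentrated side is the cathode; the cell reaction moves Al³⁺ from high to low concentration with n = 3.
Q = [Al³⁺]_dilute/[Al³⁺]_conc = 5.3 × 10^-5/0.01 = 0.00530.
E = 0 − (0.0592/3) log Q = −(0.0592/3)(-2.276) = 0.0449 V.

0.045 V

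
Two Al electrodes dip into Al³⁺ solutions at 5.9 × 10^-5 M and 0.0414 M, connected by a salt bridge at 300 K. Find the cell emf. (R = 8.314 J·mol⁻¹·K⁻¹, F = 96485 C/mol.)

0.056 V

Both half-cells are Al³⁺/Al, so E°_cell = 0. The concentrated side is the cathode; the cell reaction moves Al³⁺ from high to low concentration with n = 3.
Q = [Al³⁺]_dilute/[Al³⁺]_conc = 5.9 × 10^-5/0.0414 = 0.00143.
E = 0 − (RT/nF) ln Q = −((8.314×300)/(3×96485))(-6.553) = 0.0565 V.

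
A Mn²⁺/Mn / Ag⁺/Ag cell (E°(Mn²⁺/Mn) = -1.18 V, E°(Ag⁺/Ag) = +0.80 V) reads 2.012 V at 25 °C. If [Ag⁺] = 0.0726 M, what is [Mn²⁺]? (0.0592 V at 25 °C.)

4.4 × 10^-4 M

From the Nernst equation, log Q = n(E° − E)/0.0592 = 2(1.98 − 2.012)/0.0592 = -1.081, so Q = 0.0830.
With Q = [Mn²⁺]/[Ag⁺]^2 and the known concentrations, [Mn²⁺] in the numerator gives [Mn²⁺] = 4.4 × 10^-4 M.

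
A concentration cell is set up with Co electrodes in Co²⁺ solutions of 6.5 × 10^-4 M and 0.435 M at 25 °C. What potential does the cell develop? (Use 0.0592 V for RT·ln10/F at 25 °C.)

Both half-cells are Co²⁺/Co, so E°_cell = 0. The concentrated side is the cathode; the cell reaction moves Co²⁺ from high to low concentration with n = 2.
Q = [Co²⁺]_dilute/[Co²⁺]_conc = 6.5 × 10^-4/0.435 = 0.00149.
E = 0 − (0.0592/2) log Q = −(0.0592/2)(-2.826) = 0.0836 V.

0.084 V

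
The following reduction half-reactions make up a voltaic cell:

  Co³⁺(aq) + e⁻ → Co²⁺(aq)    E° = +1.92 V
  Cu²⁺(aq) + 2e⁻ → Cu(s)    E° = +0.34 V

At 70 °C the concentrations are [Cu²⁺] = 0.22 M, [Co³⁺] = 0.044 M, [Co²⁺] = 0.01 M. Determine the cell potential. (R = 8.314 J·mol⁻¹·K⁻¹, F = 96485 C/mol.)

The Co³⁺/Co²⁺ couple has the higher reduction potential and acts as the cathode, so E°_cell = +1.92 − (+0.34) = 1.58 V.
Balancing electrons gives n = 2; the reaction quotient is Q = [Cu²⁺]·[Co²⁺]^2/[Co³⁺]^2 = 0.0114.
E = E° − (RT/nF) ln Q = 1.58 − (8.314×343)/(2×96485) × (-4.477) = 1.580 + 0.066 = 1.646 V.

1.65 V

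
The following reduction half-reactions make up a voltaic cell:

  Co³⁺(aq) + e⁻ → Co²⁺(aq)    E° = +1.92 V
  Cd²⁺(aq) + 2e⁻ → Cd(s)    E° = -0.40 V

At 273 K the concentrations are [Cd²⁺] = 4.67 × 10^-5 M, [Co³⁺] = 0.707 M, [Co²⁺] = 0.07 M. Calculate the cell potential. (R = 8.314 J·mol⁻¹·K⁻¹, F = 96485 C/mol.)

The Co³⁺/Co²⁺ couple has the higher reduction potential and acts as the cathode, so E°_cell = +1.92 − (-0.40) = 2.32 V.
Balancing electrons gives n = 2; the reaction quotient is Q = [Cd²⁺]·[Co²⁺]^2/[Co³⁺]^2 = 4.58 × 10^-7.
E = E° − (RT/nF) ln Q = 2.32 − (8.314×273)/(2×96485) × (-14.597) = 2.320 + 0.172 = 2.492 V.

2.49 V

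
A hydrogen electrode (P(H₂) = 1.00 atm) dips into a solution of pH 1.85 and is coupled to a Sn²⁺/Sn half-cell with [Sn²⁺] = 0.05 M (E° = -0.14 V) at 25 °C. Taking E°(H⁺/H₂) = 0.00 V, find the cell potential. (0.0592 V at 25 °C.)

0.069 V

The hydrogen couple is the cathode, so E°_cell = 0.14 V; n = 2.
[H⁺] = 10^(−1.85) = 0.014 M, and Q = [Sn²⁺]·P(H₂) / [H⁺]^2 = 251.
E = E° − (0.0592/2) log Q = 0.14 − (0.0592/2)(2.399) = 0.069 V.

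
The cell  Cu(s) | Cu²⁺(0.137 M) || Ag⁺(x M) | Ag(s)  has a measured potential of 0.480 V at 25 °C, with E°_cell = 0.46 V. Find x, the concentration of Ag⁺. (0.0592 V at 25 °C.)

0.81 M

From the Nernst equation, log Q = n(E° − E)/0.0592 = 2(0.46 − 0.480)/0.0592 = -0.676, so Q = 0.211.
With Q = [Cu²⁺]/[Ag⁺]^2 and the known concentrations, [Ag⁺]^2 in the denominator gives [Ag⁺] = 0.81 M.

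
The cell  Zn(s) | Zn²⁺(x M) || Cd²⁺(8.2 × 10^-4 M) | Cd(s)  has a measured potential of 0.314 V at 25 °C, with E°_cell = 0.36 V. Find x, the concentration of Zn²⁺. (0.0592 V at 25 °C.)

0.029 M

From the Nernst equation, log Q = n(E° − E)/0.0592 = 2(0.36 − 0.314)/0.0592 = 1.554, so Q = 35.8.
With Q = [Zn²⁺]/[Cd²⁺] and the known concentrations, [Zn²⁺] in the numerator gives [Zn²⁺] = 0.029 M.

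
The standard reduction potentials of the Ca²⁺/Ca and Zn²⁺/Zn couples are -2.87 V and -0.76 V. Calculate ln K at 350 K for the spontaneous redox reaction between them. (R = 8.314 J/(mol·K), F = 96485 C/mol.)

E°_cell = -0.76 − (-2.87) = 2.11 V, with n = 2 electrons transferred.
At equilibrium E = 0, so the Nernst equation gives ln K = nFE°/RT = (2)(96485)(2.11)/((8.314)(350)) = 139.92.

ln K = 139.9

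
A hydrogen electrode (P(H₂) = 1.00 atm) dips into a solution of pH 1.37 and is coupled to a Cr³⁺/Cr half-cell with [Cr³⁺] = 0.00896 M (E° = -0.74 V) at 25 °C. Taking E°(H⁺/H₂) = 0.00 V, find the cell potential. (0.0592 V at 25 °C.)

0.70 V

The hydrogen couple is the cathode, so E°_cell = 0.74 V; n = 6.
[H⁺] = 10^(−1.37) = 0.043 M, and Q = [Cr³⁺]^2·P(H₂)^3 / [H⁺]^6 = 1.33 × 10^4.
E = E° − (0.0592/6) log Q = 0.74 − (0.0592/6)(4.125) = 0.699 V.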